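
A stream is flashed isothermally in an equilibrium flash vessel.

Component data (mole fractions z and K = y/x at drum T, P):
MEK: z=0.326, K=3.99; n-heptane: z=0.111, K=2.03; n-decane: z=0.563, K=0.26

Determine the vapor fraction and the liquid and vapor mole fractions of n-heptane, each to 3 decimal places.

Rachford–Rice: g(ψ) = Σ zᵢ(Kᵢ−1)/(1+ψ(Kᵢ−1)) = 0.
Check two-phase: ΣzᵢKᵢ = 1.672 > 1 and Σzᵢ/Kᵢ = 2.302 > 1, so g(0) = 0.672 > 0 and g(1) = -1.302 < 0.
Newton–Raphson from ψ = 0.34:
  ψ = 0.340: g = 0.0114, g' = -1.332 → ψ = 0.349
Converged at ψ = 0.349.
Compositions from xᵢ = zᵢ/(1+ψ(Kᵢ−1)), yᵢ = Kᵢxᵢ:
  MEK: x = 0.160, y = 0.637
  n-heptane: x = 0.082, y = 0.166
  n-decane: x = 0.759, y = 0.197

ψ = 0.349, x_n-heptane = 0.082, y_n-heptane = 0.166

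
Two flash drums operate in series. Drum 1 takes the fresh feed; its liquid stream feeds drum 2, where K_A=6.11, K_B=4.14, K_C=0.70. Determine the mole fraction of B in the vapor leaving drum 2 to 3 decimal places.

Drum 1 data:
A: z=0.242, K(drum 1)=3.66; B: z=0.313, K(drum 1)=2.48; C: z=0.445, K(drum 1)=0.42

Drum 1:
Let ψ₁ = V/F and solve Σ zᵢ(Kᵢ−1)/(1+ψ₁(Kᵢ−1)) = 0.
g(0) = ΣzᵢKᵢ − 1 = 0.849 and g(1) = 1 − Σzᵢ/Kᵢ = -0.252, so a root lies in (0, 1).
Newton iteration, ψ₁⁰ = 0.5:
  ψ₁ = 0.500: g = 0.1790, g' = -0.839 → ψ₁ = 0.713
  ψ₁ = 0.713: g = 0.0072, g' = -0.802 → ψ₁ = 0.722
Converged at ψ₁ = 0.722.
Drum-1 compositions:
  A: x = 0.083, y = 0.303
  B: x = 0.151, y = 0.375
  C: x = 0.766, y = 0.322
Drum-2 feed = drum-1 liquid: z₂ = (0.0828, 0.1513, 0.7659).
Drum 2:
Let ψ₂ = V/F and solve Σ zᵢ(Kᵢ−1)/(1+ψ₂(Kᵢ−1)) = 0.
Feasibility: ΣzᵢKᵢ = 1.669, Σzᵢ/Kᵢ = 1.144 — both > 1, two phases present.
Newton iteration, ψ₂⁰ = 0.5:
  ψ₂ = 0.500: g = 0.0336, g' = -0.492 → ψ₂ = 0.568
  ψ₂ = 0.568: g = 0.0021, g' = -0.435 → ψ₂ = 0.573
Converged at ψ₂ = 0.573.
  A: x = 0.021, y = 0.129
  B: x = 0.054, y = 0.224
  C: x = 0.925, y = 0.647

y_B (drum 2) = 0.224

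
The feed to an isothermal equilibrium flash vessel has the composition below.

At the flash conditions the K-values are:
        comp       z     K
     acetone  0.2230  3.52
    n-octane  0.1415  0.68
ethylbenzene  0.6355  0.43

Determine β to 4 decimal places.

Rachford–Rice: g(β) = Σ zᵢ(Kᵢ−1)/(1+β(Kᵢ−1)) = 0.
g(0) = ΣzᵢKᵢ − 1 = 0.1544 and g(1) = 1 − Σzᵢ/Kᵢ = -0.7493, so a root lies in (0, 1).
Iterate (Newton) starting at β = 0.5:
  β = 0.5000: g = -0.31187, g' = -0.7017 → β = 0.0555
  β = 0.0555: g = 0.07280, g' = -1.3250 → β = 0.1105
  β = 0.1105: g = 0.00607, g' = -1.1172 → β = 0.1159
Converged at β = 0.1159.

β = 0.1159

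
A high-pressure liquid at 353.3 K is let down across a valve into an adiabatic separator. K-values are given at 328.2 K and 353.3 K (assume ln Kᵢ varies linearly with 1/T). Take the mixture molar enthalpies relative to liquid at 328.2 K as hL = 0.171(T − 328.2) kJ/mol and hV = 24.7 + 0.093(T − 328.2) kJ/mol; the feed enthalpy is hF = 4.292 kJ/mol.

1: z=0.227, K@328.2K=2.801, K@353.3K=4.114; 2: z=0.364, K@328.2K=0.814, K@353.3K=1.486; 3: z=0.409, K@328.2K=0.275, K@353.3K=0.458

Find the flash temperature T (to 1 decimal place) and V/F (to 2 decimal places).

Adiabatic flash: solve Rachford–Rice at each trial T, then check hF = ψ·hV(T) + (1−ψ)·hL(T).
  T = 328.2 K: K = (2.801, 0.814, 0.275), RR gives ψ = 0.049, H_out = 1.207 kJ/mol
  T = 353.3 K: K = (4.114, 1.486, 0.458), RR gives ψ = 0.695, H_out = 20.097 kJ/mol
  T = 340.8 K: K = (3.421, 1.113, 0.359), RR gives ψ = 0.348, H_out = 10.419 kJ/mol
  T = 334.5 K: K = (3.102, 0.955, 0.315), RR gives ψ = 0.193, H_out = 5.745 kJ/mol
  T = 331.4 K: K = (2.951, 0.883, 0.295), RR gives ψ = 0.121, H_out = 3.503 kJ/mol
  T = 332.9 K: K = (3.023, 0.917, 0.304), RR gives ψ = 0.155, H_out = 4.584 kJ/mol
Linear interpolation between T = 331.4 (H_out = 3.503) and T = 332.9 (H_out = 4.584) on hF = 4.292 gives T ≈ 332.5 K, at which ψ = 0.15.

T = 332.5 K, V/F = 0.15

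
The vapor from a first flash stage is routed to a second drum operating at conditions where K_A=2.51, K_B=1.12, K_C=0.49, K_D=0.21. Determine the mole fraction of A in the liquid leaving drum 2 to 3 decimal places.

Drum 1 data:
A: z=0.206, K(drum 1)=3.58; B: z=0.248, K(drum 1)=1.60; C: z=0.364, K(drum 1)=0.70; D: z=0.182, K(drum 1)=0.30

x_A (drum 2) = 0.183

Drum 1:
Let ψ₁ = V/F and solve Σ zᵢ(Kᵢ−1)/(1+ψ₁(Kᵢ−1)) = 0.
g(0) = ΣzᵢKᵢ − 1 = 0.444 and g(1) = 1 − Σzᵢ/Kᵢ = -0.339, so a root lies in (0, 1).
Newton–Raphson from ψ₁ = 0.5:
  ψ₁ = 0.500: g = 0.0221, g' = -0.571 → ψ₁ = 0.539
Converged at ψ₁ = 0.539.
Drum-1 compositions:
  A: x = 0.086, y = 0.309
  B: x = 0.187, y = 0.300
  C: x = 0.434, y = 0.304
  D: x = 0.292, y = 0.088
Drum-2 feed = drum-1 vapor: z₂ = (0.3085, 0.2999, 0.3039, 0.0877).
Drum 2:
Material balance + equilibrium reduce to Σ zᵢ(Kᵢ−1)/(1+ψ₂(Kᵢ−1)) = 0.
Check two-phase: ΣzᵢKᵢ = 1.278 > 1 and Σzᵢ/Kᵢ = 1.428 > 1, so g(0) = 0.278 > 0 and g(1) = -0.428 < 0.
Newton–Raphson from ψ₂ = 0.5:
  ψ₂ = 0.500: g = -0.0231, g' = -0.524 → ψ₂ = 0.456
Converged at ψ₂ = 0.456.
  A: x = 0.183, y = 0.459
  B: x = 0.284, y = 0.318
  C: x = 0.396, y = 0.194
  D: x = 0.137, y = 0.029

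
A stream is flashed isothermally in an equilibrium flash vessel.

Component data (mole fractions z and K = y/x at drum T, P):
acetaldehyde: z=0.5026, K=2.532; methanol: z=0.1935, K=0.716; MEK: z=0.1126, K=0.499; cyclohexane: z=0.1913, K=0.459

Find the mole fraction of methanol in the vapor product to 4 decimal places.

Iterate (Newton) starting at V/F = 0.31:
  V/F = 0.3100: g = 0.27066, g' = -0.6815 → V/F = 0.7072
  V/F = 0.7072: g = 0.04583, g' = -0.5109 → V/F = 0.7969
  V/F = 0.7969: g = -0.00014, g' = -0.5166 → V/F = 0.7966
Converged at V/F = 0.7966.
Compositions from xᵢ = zᵢ/(1+V/F(Kᵢ−1)), yᵢ = Kᵢxᵢ:
  acetaldehyde: x = 0.2264, y = 0.5731
  methanol: x = 0.2501, y = 0.1791
  MEK: x = 0.1874, y = 0.0935
  cyclohexane: x = 0.3362, y = 0.1543

y_methanol = 0.1791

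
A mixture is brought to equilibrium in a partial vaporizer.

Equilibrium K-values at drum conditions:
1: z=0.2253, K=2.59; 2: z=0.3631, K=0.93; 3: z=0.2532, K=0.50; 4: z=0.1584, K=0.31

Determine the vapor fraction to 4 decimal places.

Let ψ = V/F and solve Σ zᵢ(Kᵢ−1)/(1+ψ(Kᵢ−1)) = 0.
Check two-phase: ΣzᵢKᵢ = 1.0969 > 1 and Σzᵢ/Kᵢ = 1.4948 > 1, so g(0) = 0.0969 > 0 and g(1) = -0.4948 < 0.
Newton–Raphson from ψ = 0.37:
  ψ = 0.3700: g = -0.10265, g' = -0.4589 → ψ = 0.1463
  ψ = 0.1463: g = 0.00677, g' = -0.5437 → ψ = 0.1588
  ψ = 0.1588: g = 0.00006, g' = -0.5347 → ψ = 0.1589
Converged at ψ = 0.1589.

ψ = 0.1589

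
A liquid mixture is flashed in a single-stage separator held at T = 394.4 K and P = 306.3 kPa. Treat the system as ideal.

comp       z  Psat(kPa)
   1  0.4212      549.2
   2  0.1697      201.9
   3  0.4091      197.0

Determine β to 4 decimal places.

Raoult's law: Kᵢ = Pᵢˢᵃᵗ/P = Pᵢˢᵃᵗ/306.3.
  K_1 = 549.2/306.3 = 1.793013, K_2 = 201.9/306.3 = 0.659158, K_3 = 197.0/306.3 = 0.643160
Material balance + equilibrium reduce to Σ zᵢ(Kᵢ−1)/(1+β(Kᵢ−1)) = 0.
Check two-phase: ΣzᵢKᵢ = 1.1302 > 1 and Σzᵢ/Kᵢ = 1.1284 > 1, so g(0) = 0.1302 > 0 and g(1) = -0.1284 < 0.
Iterate (Newton) starting at β = 0.58:
  β = 0.5800: g = -0.02739, g' = -0.2377 → β = 0.4648
  β = 0.4648: g = 0.00032, g' = -0.2441 → β = 0.4661
Converged at β = 0.4661.

β = 0.4661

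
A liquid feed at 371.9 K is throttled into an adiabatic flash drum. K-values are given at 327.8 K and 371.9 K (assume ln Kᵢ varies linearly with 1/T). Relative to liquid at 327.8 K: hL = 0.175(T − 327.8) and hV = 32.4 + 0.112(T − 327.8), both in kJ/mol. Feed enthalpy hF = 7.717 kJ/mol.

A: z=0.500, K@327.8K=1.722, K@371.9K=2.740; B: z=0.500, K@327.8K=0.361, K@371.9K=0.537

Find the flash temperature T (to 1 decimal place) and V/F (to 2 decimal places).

Adiabatic flash: solve Rachford–Rice at each trial T, then check hF = ψ·hV(T) + (1−ψ)·hL(T).
  T = 327.8 K: K = (1.722, 0.361), RR gives ψ = 0.090, H_out = 2.914 kJ/mol
  T = 371.9 K: K = (2.740, 0.537), RR gives ψ = 0.793, H_out = 31.194 kJ/mol
  T = 349.9 K: K = (2.205, 0.446), RR gives ψ = 0.488, H_out = 18.992 kJ/mol
  T = 338.9 K: K = (1.958, 0.403), RR gives ψ = 0.315, H_out = 11.936 kJ/mol
  T = 333.4 K: K = (1.839, 0.382), RR gives ψ = 0.213, H_out = 7.807 kJ/mol
  T = 330.6 K: K = (1.780, 0.371), RR gives ψ = 0.154, H_out = 5.467 kJ/mol
  T = 332.0 K: K = (1.809, 0.377), RR gives ψ = 0.184, H_out = 6.661 kJ/mol
Linear interpolation between T = 332.0 (H_out = 6.661) and T = 333.4 (H_out = 7.807) on hF = 7.717 gives T ≈ 333.3 K, at which ψ = 0.21.

T = 333.3 K, V/F = 0.21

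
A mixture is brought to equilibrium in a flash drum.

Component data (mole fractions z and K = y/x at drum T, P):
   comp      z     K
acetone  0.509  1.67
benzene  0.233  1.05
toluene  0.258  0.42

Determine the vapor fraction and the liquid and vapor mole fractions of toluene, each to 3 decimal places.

ψ = 0.676, x_toluene = 0.424, y_toluene = 0.178

Iterate (Newton) starting at ψ = 0.5:
  ψ = 0.500: g = 0.0561, g' = -0.301 → ψ = 0.686
  ψ = 0.686: g = -0.0037, g' = -0.347 → ψ = 0.676
Converged at ψ = 0.676.
Compositions from xᵢ = zᵢ/(1+ψ(Kᵢ−1)), yᵢ = Kᵢxᵢ:
  acetone: x = 0.350, y = 0.585
  benzene: x = 0.225, y = 0.237
  toluene: x = 0.424, y = 0.178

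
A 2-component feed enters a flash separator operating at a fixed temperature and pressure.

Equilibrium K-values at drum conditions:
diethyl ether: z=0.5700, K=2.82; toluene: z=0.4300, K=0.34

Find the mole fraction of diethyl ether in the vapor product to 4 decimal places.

Rachford–Rice: g(β) = Σ zᵢ(Kᵢ−1)/(1+β(Kᵢ−1)) = 0.
Check two-phase: ΣzᵢKᵢ = 1.7536 > 1 and Σzᵢ/Kᵢ = 1.4668 > 1, so g(0) = 0.7536 > 0 and g(1) = -0.4668 < 0.
Binary case is linear: z₁(K₁−1)(1+β(K₂−1)) + z₂(K₂−1)(1+β(K₁−1)) = 0
⇒ β = [z₁(K₁−1)+z₂(K₂−1)] / [−(K₁−1)(K₂−1)] = 0.75360/1.20120 = 0.6274
Compositions from xᵢ = zᵢ/(1+β(Kᵢ−1)), yᵢ = Kᵢxᵢ:
  diethyl ether: x = 0.2661, y = 0.7505
  toluene: x = 0.7339, y = 0.2495

y_diethyl ether = 0.7505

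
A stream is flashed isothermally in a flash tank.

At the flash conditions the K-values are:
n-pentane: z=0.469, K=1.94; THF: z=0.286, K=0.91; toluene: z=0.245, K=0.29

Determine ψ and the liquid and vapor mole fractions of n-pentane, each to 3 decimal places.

ψ = 0.507, x_n-pentane = 0.318, y_n-pentane = 0.616

Newton–Raphson from ψ = 0.5:
  ψ = 0.500: g = 0.0033, g' = -0.491 → ψ = 0.507
Converged at ψ = 0.507.
Compositions from xᵢ = zᵢ/(1+ψ(Kᵢ−1)), yᵢ = Kᵢxᵢ:
  n-pentane: x = 0.318, y = 0.616
  THF: x = 0.300, y = 0.273
  toluene: x = 0.383, y = 0.111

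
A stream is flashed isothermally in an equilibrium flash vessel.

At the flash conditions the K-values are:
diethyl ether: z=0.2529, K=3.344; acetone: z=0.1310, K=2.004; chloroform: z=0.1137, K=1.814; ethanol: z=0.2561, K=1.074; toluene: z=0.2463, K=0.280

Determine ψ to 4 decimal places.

ψ = 0.7261

Material balance + equilibrium reduce to Σ zᵢ(Kᵢ−1)/(1+ψ(Kᵢ−1)) = 0.
g(0) = ΣzᵢKᵢ − 1 = 0.6585 and g(1) = 1 − Σzᵢ/Kᵢ = -0.3218, so a root lies in (0, 1).
Newton iteration, ψ⁰ = 0.5:
  ψ = 0.5000: g = 0.16746, g' = -0.7042 → ψ = 0.7378
  ψ = 0.7378: g = -0.00976, g' = -0.8418 → ψ = 0.7262
  ψ = 0.7262: g = -0.00009, g' = -0.8264 → ψ = 0.7261
Converged at ψ = 0.7261.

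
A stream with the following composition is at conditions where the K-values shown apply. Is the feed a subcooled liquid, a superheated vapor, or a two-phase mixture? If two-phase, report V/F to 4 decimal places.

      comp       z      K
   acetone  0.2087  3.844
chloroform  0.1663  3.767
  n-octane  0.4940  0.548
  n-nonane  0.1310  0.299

ΣzᵢKᵢ = 1.7386; Σzᵢ/Kᵢ = 1.4380.
Both exceed 1, so a two-phase solution exists.
Material balance + equilibrium reduce to Σ zᵢ(Kᵢ−1)/(1+ψ(Kᵢ−1)) = 0.
Iterate (Newton) starting at ψ = 0.47:
  ψ = 0.4700: g = 0.03356, g' = -0.8556 → ψ = 0.5092
  ψ = 0.5092: g = 0.00059, g' = -0.8270 → ψ = 0.5099
Converged at ψ = 0.5099.

two-phase, V/F = 0.5099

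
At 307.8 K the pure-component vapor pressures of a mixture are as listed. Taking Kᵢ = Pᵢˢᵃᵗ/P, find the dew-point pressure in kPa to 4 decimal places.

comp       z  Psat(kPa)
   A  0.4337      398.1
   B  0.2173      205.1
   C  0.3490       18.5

At the dew point ψ → 1, so Σzᵢ/Kᵢ = 1 with Kᵢ = Pᵢˢᵃᵗ/P ⇒ 1/P = Σzᵢ/Pᵢˢᵃᵗ.
1/P = 0.4337/398.1 + 0.2173/205.1 + 0.3490/18.5 = 0.0210138 ⇒ P = 47.5878 kPa

Pdew = 47.5878 kPa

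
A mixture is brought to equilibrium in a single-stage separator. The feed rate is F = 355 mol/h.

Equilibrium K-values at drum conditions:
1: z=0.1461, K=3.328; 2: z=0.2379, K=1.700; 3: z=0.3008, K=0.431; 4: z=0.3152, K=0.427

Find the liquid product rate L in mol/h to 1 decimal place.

L = 293.3 mol/h

Material balance + equilibrium reduce to Σ zᵢ(Kᵢ−1)/(1+ψ(Kᵢ−1)) = 0.
Feasibility: ΣzᵢKᵢ = 1.1549, Σzᵢ/Kᵢ = 1.6199 — both > 1, two phases present.
Iterate (Newton) starting at ψ = 0.5:
  ψ = 0.5000: g = -0.21181, g' = -0.6266 → ψ = 0.1619
  ψ = 0.1619: g = 0.00897, g' = -0.7555 → ψ = 0.1738
  ψ = 0.1738: g = 0.00008, g' = -0.7416 → ψ = 0.1739
Converged at ψ = 0.1739.
Then V = ψ·F = 0.1739·355 = 61.7 mol/h and L = F − V = 293.3 mol/h.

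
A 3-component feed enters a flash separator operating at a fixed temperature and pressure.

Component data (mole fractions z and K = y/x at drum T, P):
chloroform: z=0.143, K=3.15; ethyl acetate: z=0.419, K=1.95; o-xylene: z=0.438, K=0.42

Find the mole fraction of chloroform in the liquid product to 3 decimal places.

Material balance + equilibrium reduce to Σ zᵢ(Kᵢ−1)/(1+β(Kᵢ−1)) = 0.
g(0) = ΣzᵢKᵢ − 1 = 0.451 and g(1) = 1 − Σzᵢ/Kᵢ = -0.303, so a root lies in (0, 1).
Iterate (Newton) starting at β = 0.5:
  β = 0.500: g = 0.0602, g' = -0.620 → β = 0.597
Converged at β = 0.597.
Compositions from xᵢ = zᵢ/(1+β(Kᵢ−1)), yᵢ = Kᵢxᵢ:
  chloroform: x = 0.063, y = 0.197
  ethyl acetate: x = 0.267, y = 0.521
  o-xylene: x = 0.670, y = 0.281

x_chloroform = 0.063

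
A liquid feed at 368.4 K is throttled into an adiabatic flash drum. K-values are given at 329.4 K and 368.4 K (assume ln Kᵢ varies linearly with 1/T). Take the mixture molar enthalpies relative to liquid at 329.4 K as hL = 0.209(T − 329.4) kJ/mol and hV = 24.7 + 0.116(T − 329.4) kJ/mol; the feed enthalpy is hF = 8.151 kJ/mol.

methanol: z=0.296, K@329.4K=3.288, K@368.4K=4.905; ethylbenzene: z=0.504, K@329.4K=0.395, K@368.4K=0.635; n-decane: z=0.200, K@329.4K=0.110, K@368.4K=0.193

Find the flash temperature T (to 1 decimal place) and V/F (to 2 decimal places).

Adiabatic flash: solve Rachford–Rice at each trial T, then check hF = ψ·hV(T) + (1−ψ)·hL(T).
  T = 329.4 K: K = (3.288, 0.395, 0.110), RR gives ψ = 0.122, H_out = 3.023 kJ/mol
  T = 368.4 K: K = (4.905, 0.635, 0.193), RR gives ψ = 0.398, H_out = 16.529 kJ/mol
  T = 348.9 K: K = (4.061, 0.508, 0.148), RR gives ψ = 0.261, H_out = 10.044 kJ/mol
  T = 339.1 K: K = (3.663, 0.449, 0.128), RR gives ψ = 0.193, H_out = 6.626 kJ/mol
  T = 344.0 K: K = (3.860, 0.478, 0.138), RR gives ψ = 0.227, H_out = 8.356 kJ/mol
  T = 341.6 K: K = (3.763, 0.464, 0.133), RR gives ψ = 0.211, H_out = 7.514 kJ/mol
Linear interpolation between T = 341.6 (H_out = 7.514) and T = 344.0 (H_out = 8.356) on hF = 8.151 gives T ≈ 343.4 K, at which ψ = 0.22.

T = 343.4 K, V/F = 0.22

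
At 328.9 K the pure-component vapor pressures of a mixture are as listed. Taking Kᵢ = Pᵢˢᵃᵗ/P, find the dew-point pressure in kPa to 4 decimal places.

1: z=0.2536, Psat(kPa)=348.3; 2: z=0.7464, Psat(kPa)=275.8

At the dew point ψ → 1, so Σzᵢ/Kᵢ = 1 with Kᵢ = Pᵢˢᵃᵗ/P ⇒ 1/P = Σzᵢ/Pᵢˢᵃᵗ.
1/P = 0.2536/348.3 + 0.7464/275.8 = 0.0034344 ⇒ P = 291.1702 kPa

Pdew = 291.1702 kPa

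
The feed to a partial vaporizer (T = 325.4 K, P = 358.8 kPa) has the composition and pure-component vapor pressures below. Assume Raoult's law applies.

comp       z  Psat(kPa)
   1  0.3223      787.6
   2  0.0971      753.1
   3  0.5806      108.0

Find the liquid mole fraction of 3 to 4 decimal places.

x_3 = 0.6265

Raoult's law: Kᵢ = Pᵢˢᵃᵗ/P = Pᵢˢᵃᵗ/358.8.
  K_1 = 787.6/358.8 = 2.195095, K_2 = 753.1/358.8 = 2.098941, K_3 = 108.0/358.8 = 0.301003
Let ψ = V/F and solve Σ zᵢ(Kᵢ−1)/(1+ψ(Kᵢ−1)) = 0.
Check two-phase: ΣzᵢKᵢ = 1.0860 > 1 and Σzᵢ/Kᵢ = 2.1220 > 1, so g(0) = 0.0860 > 0 and g(1) = -1.1220 < 0.
Iterate (Newton) starting at ψ = 0.69:
  ψ = 0.6900: g = -0.51215, g' = -1.2347 → ψ = 0.2752
  ψ = 0.2752: g = -0.13072, g' = -0.7647 → ψ = 0.1043
  ψ = 0.1043: g = 0.00050, g' = -0.7884 → ψ = 0.1049
Converged at ψ = 0.1049.
Compositions from xᵢ = zᵢ/(1+ψ(Kᵢ−1)), yᵢ = Kᵢxᵢ:
  1: x = 0.2864, y = 0.6287
  2: x = 0.0871, y = 0.1827
  3: x = 0.6265, y = 0.1886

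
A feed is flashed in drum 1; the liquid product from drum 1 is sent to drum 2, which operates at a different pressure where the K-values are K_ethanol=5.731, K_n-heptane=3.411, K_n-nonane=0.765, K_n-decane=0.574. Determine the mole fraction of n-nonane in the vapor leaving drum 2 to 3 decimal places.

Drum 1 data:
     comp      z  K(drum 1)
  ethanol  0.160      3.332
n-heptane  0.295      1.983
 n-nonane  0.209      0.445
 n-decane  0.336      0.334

y_n-nonane (drum 2) = 0.230

Drum 1:
Material balance + equilibrium reduce to Σ zᵢ(Kᵢ−1)/(1+ψ₁(Kᵢ−1)) = 0.
Feasibility: ΣzᵢKᵢ = 1.323, Σzᵢ/Kᵢ = 1.672 — both > 1, two phases present.
Newton iteration, ψ₁⁰ = 0.5:
  ψ₁ = 0.500: g = -0.1294, g' = -0.772 → ψ₁ = 0.332
  ψ₁ = 0.332: g = -0.0009, g' = -0.781 → ψ₁ = 0.331
Converged at ψ₁ = 0.331.
Drum-1 compositions:
  ethanol: x = 0.090, y = 0.301
  n-heptane: x = 0.223, y = 0.441
  n-nonane: x = 0.256, y = 0.114
  n-decane: x = 0.431, y = 0.144
Drum-2 feed = drum-1 liquid: z₂ = (0.0903, 0.2225, 0.2561, 0.4311).
Drum 2:
Newton–Raphson from ψ₂ = 0.5:
  ψ₂ = 0.500: g = 0.0686, g' = -0.589 → ψ₂ = 0.617
  ψ₂ = 0.617: g = 0.0054, g' = -0.504 → ψ₂ = 0.627
Converged at ψ₂ = 0.627.
  ethanol: x = 0.023, y = 0.130
  n-heptane: x = 0.089, y = 0.302
  n-nonane: x = 0.300, y = 0.230
  n-decane: x = 0.588, y = 0.338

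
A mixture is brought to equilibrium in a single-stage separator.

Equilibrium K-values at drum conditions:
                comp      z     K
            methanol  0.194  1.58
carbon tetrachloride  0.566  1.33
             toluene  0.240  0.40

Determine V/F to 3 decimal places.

V/F = 0.648

Rachford–Rice: g(V/F) = Σ zᵢ(Kᵢ−1)/(1+V/F(Kᵢ−1)) = 0.
Feasibility: ΣzᵢKᵢ = 1.155, Σzᵢ/Kᵢ = 1.148 — both > 1, two phases present.
Iterate (Newton) starting at V/F = 0.67:
  V/F = 0.670: g = -0.0068, g' = -0.317 → V/F = 0.649
  V/F = 0.649: g = -0.0001, g' = -0.308 → V/F = 0.648
Converged at V/F = 0.648.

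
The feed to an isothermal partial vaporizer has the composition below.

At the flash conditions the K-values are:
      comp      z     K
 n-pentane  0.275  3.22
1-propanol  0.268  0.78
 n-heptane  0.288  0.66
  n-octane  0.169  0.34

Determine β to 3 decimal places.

β = 0.389

Let β = V/F and solve Σ zᵢ(Kᵢ−1)/(1+β(Kᵢ−1)) = 0.
Check two-phase: ΣzᵢKᵢ = 1.342 > 1 and Σzᵢ/Kᵢ = 1.362 > 1, so g(0) = 0.342 > 0 and g(1) = -0.362 < 0.
Iterate (Newton) starting at β = 0.68:
  β = 0.680: g = -0.1558, g' = -0.532 → β = 0.387
  β = 0.387: g = 0.0014, g' = -0.585 → β = 0.389
Converged at β = 0.389.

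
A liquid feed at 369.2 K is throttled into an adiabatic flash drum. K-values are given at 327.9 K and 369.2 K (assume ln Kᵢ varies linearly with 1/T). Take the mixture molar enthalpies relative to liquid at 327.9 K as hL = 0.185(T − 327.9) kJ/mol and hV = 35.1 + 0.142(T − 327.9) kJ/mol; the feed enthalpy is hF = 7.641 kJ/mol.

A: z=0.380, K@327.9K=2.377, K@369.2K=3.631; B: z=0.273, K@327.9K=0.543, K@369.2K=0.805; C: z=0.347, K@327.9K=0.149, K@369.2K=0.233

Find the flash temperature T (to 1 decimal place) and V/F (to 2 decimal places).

T = 335.0 K, V/F = 0.18

Adiabatic flash: solve Rachford–Rice at each trial T, then check hF = ψ·hV(T) + (1−ψ)·hL(T).
  T = 327.9 K: K = (2.377, 0.543, 0.149), RR gives ψ = 0.107, H_out = 3.756 kJ/mol
  T = 369.2 K: K = (3.631, 0.805, 0.233), RR gives ψ = 0.443, H_out = 22.412 kJ/mol
  T = 348.5 K: K = (2.973, 0.669, 0.189), RR gives ψ = 0.299, H_out = 14.025 kJ/mol
  T = 338.2 K: K = (2.668, 0.604, 0.168), RR gives ψ = 0.212, H_out = 9.250 kJ/mol
  T = 333.0 K: K = (2.519, 0.573, 0.158), RR gives ψ = 0.162, H_out = 6.590 kJ/mol
  T = 335.6 K: K = (2.593, 0.589, 0.163), RR gives ψ = 0.188, H_out = 7.945 kJ/mol
  T = 334.3 K: K = (2.556, 0.581, 0.161), RR gives ψ = 0.175, H_out = 7.274 kJ/mol
Linear interpolation between T = 334.3 (H_out = 7.274) and T = 335.6 (H_out = 7.945) on hF = 7.641 gives T ≈ 335.0 K, at which ψ = 0.18.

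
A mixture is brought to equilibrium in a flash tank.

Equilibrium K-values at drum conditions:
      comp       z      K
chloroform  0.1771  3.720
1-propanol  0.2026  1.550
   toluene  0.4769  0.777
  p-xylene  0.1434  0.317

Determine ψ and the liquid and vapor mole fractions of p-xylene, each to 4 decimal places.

ψ = 0.5510, x_p-xylene = 0.2299, y_p-xylene = 0.0729

Let ψ = V/F and solve Σ zᵢ(Kᵢ−1)/(1+ψ(Kᵢ−1)) = 0.
Check two-phase: ΣzᵢKᵢ = 1.3889 > 1 and Σzᵢ/Kᵢ = 1.2445 > 1, so g(0) = 0.3889 > 0 and g(1) = -0.2445 < 0.
Newton–Raphson from ψ = 0.5:
  ψ = 0.5000: g = 0.02308, g' = -0.4573 → ψ = 0.5505
  ψ = 0.5505: g = 0.00024, g' = -0.4488 → ψ = 0.5510
Converged at ψ = 0.5510.
Compositions from xᵢ = zᵢ/(1+ψ(Kᵢ−1)), yᵢ = Kᵢxᵢ:
  chloroform: x = 0.0709, y = 0.2637
  1-propanol: x = 0.1555, y = 0.2410
  toluene: x = 0.5437, y = 0.4225
  p-xylene: x = 0.2299, y = 0.0729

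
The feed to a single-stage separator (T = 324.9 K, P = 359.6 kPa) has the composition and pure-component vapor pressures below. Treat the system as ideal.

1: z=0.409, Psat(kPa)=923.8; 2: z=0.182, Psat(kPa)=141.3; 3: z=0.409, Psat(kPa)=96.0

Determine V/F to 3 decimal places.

Raoult's law: Kᵢ = Pᵢˢᵃᵗ/P = Pᵢˢᵃᵗ/359.6.
  K_1 = 923.8/359.6 = 2.56897, K_2 = 141.3/359.6 = 0.39294, K_3 = 96.0/359.6 = 0.26696
Material balance + equilibrium reduce to Σ zᵢ(Kᵢ−1)/(1+V/F(Kᵢ−1)) = 0.
Feasibility: ΣzᵢKᵢ = 1.231, Σzᵢ/Kᵢ = 2.154 — both > 1, two phases present.
Newton iteration, V/F⁰ = 0.5:
  V/F = 0.500: g = -0.2723, g' = -1.002 → V/F = 0.228
  V/F = 0.228: g = -0.0158, g' = -0.953 → V/F = 0.212
Converged at V/F = 0.212.

V/F = 0.212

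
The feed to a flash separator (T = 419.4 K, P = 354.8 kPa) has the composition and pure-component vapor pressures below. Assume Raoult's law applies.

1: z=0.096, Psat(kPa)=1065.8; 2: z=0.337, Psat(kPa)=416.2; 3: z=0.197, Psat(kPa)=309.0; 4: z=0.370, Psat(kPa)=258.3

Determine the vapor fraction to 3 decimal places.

Raoult's law: Kᵢ = Pᵢˢᵃᵗ/P = Pᵢˢᵃᵗ/354.8.
  K_1 = 1065.8/354.8 = 3.00395, K_2 = 416.2/354.8 = 1.17306, K_3 = 309.0/354.8 = 0.87091, K_4 = 258.3/354.8 = 0.72802
Let ψ = V/F and solve Σ zᵢ(Kᵢ−1)/(1+ψ(Kᵢ−1)) = 0.
Feasibility: ΣzᵢKᵢ = 1.125, Σzᵢ/Kᵢ = 1.054 — both > 1, two phases present.
Newton iteration, ψ⁰ = 0.5:
  ψ = 0.500: g = 0.0061, g' = -0.145 → ψ = 0.542
  ψ = 0.542: g = 0.0001, g' = -0.138 → ψ = 0.543
Converged at ψ = 0.543.

ψ = 0.543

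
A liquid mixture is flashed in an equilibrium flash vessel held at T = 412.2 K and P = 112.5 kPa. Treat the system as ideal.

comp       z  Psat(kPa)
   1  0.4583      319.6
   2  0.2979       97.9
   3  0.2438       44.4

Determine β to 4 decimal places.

Raoult's law: Kᵢ = Pᵢˢᵃᵗ/P = Pᵢˢᵃᵗ/112.5.
  K_1 = 319.6/112.5 = 2.840889, K_2 = 97.9/112.5 = 0.870222, K_3 = 44.4/112.5 = 0.394667
Rachford–Rice: g(β) = Σ zᵢ(Kᵢ−1)/(1+β(Kᵢ−1)) = 0.
g(0) = ΣzᵢKᵢ − 1 = 0.6574 and g(1) = 1 − Σzᵢ/Kᵢ = -0.1214, so a root lies in (0, 1).
Iterate (Newton) starting at β = 0.5:
  β = 0.5000: g = 0.18634, g' = -0.6106 → β = 0.8052
  β = 0.8052: g = 0.00880, g' = -0.5983 → β = 0.8199
  β = 0.8199: g = -0.00005, g' = -0.6051 → β = 0.8198
Converged at β = 0.8198.

β = 0.8198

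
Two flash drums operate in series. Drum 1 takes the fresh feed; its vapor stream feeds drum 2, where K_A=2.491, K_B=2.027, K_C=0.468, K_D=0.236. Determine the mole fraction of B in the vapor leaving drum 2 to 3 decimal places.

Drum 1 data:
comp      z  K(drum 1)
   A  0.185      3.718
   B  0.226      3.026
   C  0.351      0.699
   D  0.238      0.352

y_B (drum 2) = 0.393

Drum 1:
Newton iteration, ψ₁⁰ = 0.68:
  ψ₁ = 0.680: g = -0.0394, g' = -0.702 → ψ₁ = 0.624
Converged at ψ₁ = 0.624.
Drum-1 compositions:
  A: x = 0.069, y = 0.255
  B: x = 0.100, y = 0.302
  C: x = 0.432, y = 0.302
  D: x = 0.399, y = 0.141
Drum-2 feed = drum-1 vapor: z₂ = (0.2552, 0.3021, 0.3020, 0.1406).
Drum 2:
Rachford–Rice: g(ψ₂) = Σ zᵢ(Kᵢ−1)/(1+ψ₂(Kᵢ−1)) = 0.
g(0) = ΣzᵢKᵢ − 1 = 0.423 and g(1) = 1 − Σzᵢ/Kᵢ = -0.493, so a root lies in (0, 1).
Newton iteration, ψ₂⁰ = 0.43:
  ψ₂ = 0.430: g = 0.0788, g' = -0.690 → ψ₂ = 0.544
  ψ₂ = 0.544: g = -0.0009, g' = -0.714 → ψ₂ = 0.543
Converged at ψ₂ = 0.543.
  A: x = 0.141, y = 0.351
  B: x = 0.194, y = 0.393
  C: x = 0.425, y = 0.199
  D: x = 0.240, y = 0.057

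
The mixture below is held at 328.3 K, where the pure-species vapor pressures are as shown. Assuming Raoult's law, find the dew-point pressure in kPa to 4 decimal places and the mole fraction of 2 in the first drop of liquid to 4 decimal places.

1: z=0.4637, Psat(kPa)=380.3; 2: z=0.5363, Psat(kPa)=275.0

Pdew = 315.5089 kPa, x_2 = 0.6153

At the dew point ψ → 1, so Σzᵢ/Kᵢ = 1 with Kᵢ = Pᵢˢᵃᵗ/P ⇒ 1/P = Σzᵢ/Pᵢˢᵃᵗ.
1/P = 0.4637/380.3 + 0.5363/275.0 = 0.0031695 ⇒ P = 315.5089 kPa
xᵢ = zᵢP/Pᵢˢᵃᵗ ⇒ x_2 = 0.5363·315.5089/275.0 = 0.6153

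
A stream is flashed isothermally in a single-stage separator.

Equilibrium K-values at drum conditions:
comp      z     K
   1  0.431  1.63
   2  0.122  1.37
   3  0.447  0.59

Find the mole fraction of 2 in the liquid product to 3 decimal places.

Iterate (Newton) starting at β = 0.58:
  β = 0.580: g = -0.0044, g' = -0.232 → β = 0.561
Converged at β = 0.561.
Compositions from xᵢ = zᵢ/(1+β(Kᵢ−1)), yᵢ = Kᵢxᵢ:
  1: x = 0.318, y = 0.519
  2: x = 0.101, y = 0.138
  3: x = 0.581, y = 0.343

x_2 = 0.101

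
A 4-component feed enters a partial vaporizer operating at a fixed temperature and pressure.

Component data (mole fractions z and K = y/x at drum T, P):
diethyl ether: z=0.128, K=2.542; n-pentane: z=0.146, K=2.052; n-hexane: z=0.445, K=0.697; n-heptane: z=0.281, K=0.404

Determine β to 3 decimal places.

Material balance + equilibrium reduce to Σ zᵢ(Kᵢ−1)/(1+β(Kᵢ−1)) = 0.
Check two-phase: ΣzᵢKᵢ = 1.049 > 1 and Σzᵢ/Kᵢ = 1.455 > 1, so g(0) = 0.049 > 0 and g(1) = -0.455 < 0.
Iterate (Newton) starting at β = 0.5:
  β = 0.500: g = -0.1854, g' = -0.426 → β = 0.065
  β = 0.065: g = 0.0116, g' = -0.544 → β = 0.086
Converged at β = 0.086.

β = 0.086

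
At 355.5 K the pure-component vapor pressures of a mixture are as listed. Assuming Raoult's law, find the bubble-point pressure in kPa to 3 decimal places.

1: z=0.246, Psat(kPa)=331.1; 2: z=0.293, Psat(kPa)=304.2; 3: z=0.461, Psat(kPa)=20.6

At the bubble point ψ → 0, so ΣzᵢKᵢ = 1 with Kᵢ = Pᵢˢᵃᵗ/P ⇒ P = ΣzᵢPᵢˢᵃᵗ.
P = 0.246·331.1 + 0.293·304.2 + 0.461·20.6 = 180.078 kPa

Pbub = 180.078 kPa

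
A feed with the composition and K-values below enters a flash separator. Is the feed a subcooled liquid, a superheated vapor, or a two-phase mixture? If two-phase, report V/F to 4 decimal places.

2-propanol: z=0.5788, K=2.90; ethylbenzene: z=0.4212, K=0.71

ΣzᵢKᵢ = 1.9776; Σzᵢ/Kᵢ = 0.7928.
Since Σzᵢ/Kᵢ < 1 the mixture is above its dew point — single vapor phase.

superheated vapor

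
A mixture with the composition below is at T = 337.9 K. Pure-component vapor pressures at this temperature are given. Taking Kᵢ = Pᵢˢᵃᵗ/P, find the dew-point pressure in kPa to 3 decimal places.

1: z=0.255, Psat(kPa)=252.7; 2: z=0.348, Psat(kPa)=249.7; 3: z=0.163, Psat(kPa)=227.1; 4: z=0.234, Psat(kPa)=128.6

Pdew = 202.424 kPa

At the dew point ψ → 1, so Σzᵢ/Kᵢ = 1 with Kᵢ = Pᵢˢᵃᵗ/P ⇒ 1/P = Σzᵢ/Pᵢˢᵃᵗ.
1/P = 0.255/252.7 + 0.348/249.7 + 0.163/227.1 + 0.234/128.6 = 0.004940 ⇒ P = 202.424 kPa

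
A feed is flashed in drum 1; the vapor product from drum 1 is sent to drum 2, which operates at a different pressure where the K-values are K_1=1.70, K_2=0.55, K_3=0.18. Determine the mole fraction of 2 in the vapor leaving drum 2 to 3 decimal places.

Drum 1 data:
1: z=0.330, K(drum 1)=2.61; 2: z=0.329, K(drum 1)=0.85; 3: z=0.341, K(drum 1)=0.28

y_2 (drum 2) = 0.199

Drum 1:
Material balance + equilibrium reduce to Σ zᵢ(Kᵢ−1)/(1+ψ₁(Kᵢ−1)) = 0.
g(0) = ΣzᵢKᵢ − 1 = 0.236 and g(1) = 1 − Σzᵢ/Kᵢ = -0.731, so a root lies in (0, 1).
Iterate (Newton) starting at ψ₁ = 0.5:
  ψ₁ = 0.500: g = -0.1426, g' = -0.703 → ψ₁ = 0.297
  ψ₁ = 0.297: g = -0.0046, g' = -0.686 → ψ₁ = 0.290
Converged at ψ₁ = 0.290.
Drum-1 compositions:
  1: x = 0.225, y = 0.587
  2: x = 0.344, y = 0.292
  3: x = 0.431, y = 0.121
Drum-2 feed = drum-1 vapor: z₂ = (0.5869, 0.2924, 0.1207).
Drum 2:
Let ψ₂ = V/F and solve Σ zᵢ(Kᵢ−1)/(1+ψ₂(Kᵢ−1)) = 0.
g(0) = ΣzᵢKᵢ − 1 = 0.180 and g(1) = 1 − Σzᵢ/Kᵢ = -0.548, so a root lies in (0, 1).
Newton–Raphson from ψ₂ = 0.68:
  ψ₂ = 0.680: g = -0.1350, g' = -0.670 → ψ₂ = 0.478
  ψ₂ = 0.478: g = -0.0228, g' = -0.477 → ψ₂ = 0.431
  ψ₂ = 0.431: g = -0.0006, g' = -0.455 → ψ₂ = 0.429
Converged at ψ₂ = 0.429.
  1: x = 0.451, y = 0.767
  2: x = 0.362, y = 0.199
  3: x = 0.186, y = 0.034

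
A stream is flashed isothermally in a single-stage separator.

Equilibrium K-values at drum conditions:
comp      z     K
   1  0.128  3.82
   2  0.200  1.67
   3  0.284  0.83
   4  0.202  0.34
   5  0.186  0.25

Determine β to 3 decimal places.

β = 0.176

Iterate (Newton) starting at β = 0.52:
  β = 0.520: g = -0.2389, g' = -0.712 → β = 0.184
  β = 0.184: g = -0.0067, g' = -0.775 → β = 0.176
Converged at β = 0.176.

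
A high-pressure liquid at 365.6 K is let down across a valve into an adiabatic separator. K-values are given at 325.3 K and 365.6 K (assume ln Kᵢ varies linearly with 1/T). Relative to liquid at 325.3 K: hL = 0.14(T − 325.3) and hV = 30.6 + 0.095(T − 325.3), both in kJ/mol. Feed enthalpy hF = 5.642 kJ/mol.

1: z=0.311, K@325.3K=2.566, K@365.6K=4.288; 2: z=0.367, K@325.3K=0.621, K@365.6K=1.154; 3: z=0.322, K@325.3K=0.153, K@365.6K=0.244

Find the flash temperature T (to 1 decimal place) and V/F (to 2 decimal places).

T = 331.1 K, V/F = 0.16

Adiabatic flash: solve Rachford–Rice at each trial T, then check hF = ψ·hV(T) + (1−ψ)·hL(T).
  T = 325.3 K: K = (2.566, 0.621, 0.153), RR gives ψ = 0.077, H_out = 2.342 kJ/mol
  T = 365.6 K: K = (4.288, 1.154, 0.244), RR gives ψ = 0.550, H_out = 21.460 kJ/mol
  T = 345.5 K: K = (3.369, 0.863, 0.196), RR gives ψ = 0.339, H_out = 12.889 kJ/mol
  T = 335.4 K: K = (2.952, 0.736, 0.174), RR gives ψ = 0.216, H_out = 7.936 kJ/mol
  T = 330.4 K: K = (2.757, 0.677, 0.163), RR gives ψ = 0.150, H_out = 5.269 kJ/mol
  T = 332.9 K: K = (2.854, 0.706, 0.169), RR gives ψ = 0.184, H_out = 6.624 kJ/mol
  T = 331.6 K: K = (2.803, 0.691, 0.166), RR gives ψ = 0.166, H_out = 5.925 kJ/mol
Linear interpolation between T = 330.4 (H_out = 5.269) and T = 331.6 (H_out = 5.925) on hF = 5.642 gives T ≈ 331.1 K, at which ψ = 0.16.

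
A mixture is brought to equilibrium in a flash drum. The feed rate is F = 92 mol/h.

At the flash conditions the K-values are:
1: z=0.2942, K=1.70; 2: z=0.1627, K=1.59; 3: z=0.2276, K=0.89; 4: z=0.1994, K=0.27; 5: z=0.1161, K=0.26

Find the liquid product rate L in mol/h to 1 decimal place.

L = 80.9 mol/h

Iterate (Newton) starting at ψ = 0.49:
  ψ = 0.4900: g = -0.16007, g' = -0.5311 → ψ = 0.1886
  ψ = 0.1886: g = -0.02593, g' = -0.3900 → ψ = 0.1222
  ψ = 0.1222: g = -0.00038, g' = -0.3794 → ψ = 0.1211
Converged at ψ = 0.1211.
Then V = ψ·F = 0.1211·92 = 11.1 mol/h and L = F − V = 80.9 mol/h.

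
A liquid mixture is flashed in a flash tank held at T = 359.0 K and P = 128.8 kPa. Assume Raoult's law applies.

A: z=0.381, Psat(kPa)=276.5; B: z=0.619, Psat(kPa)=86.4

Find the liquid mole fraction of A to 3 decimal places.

x_A = 0.223

Raoult's law: Kᵢ = Pᵢˢᵃᵗ/P = Pᵢˢᵃᵗ/128.8.
  K_A = 276.5/128.8 = 2.14674, K_B = 86.4/128.8 = 0.67081
Iterate (Newton) starting at ψ = 0.5:
  ψ = 0.500: g = 0.0338, g' = -0.299 → ψ = 0.613
  ψ = 0.613: g = 0.0012, g' = -0.278 → ψ = 0.618
Converged at ψ = 0.618.
Compositions from xᵢ = zᵢ/(1+ψ(Kᵢ−1)), yᵢ = Kᵢxᵢ:
  A: x = 0.223, y = 0.479
  B: x = 0.777, y = 0.521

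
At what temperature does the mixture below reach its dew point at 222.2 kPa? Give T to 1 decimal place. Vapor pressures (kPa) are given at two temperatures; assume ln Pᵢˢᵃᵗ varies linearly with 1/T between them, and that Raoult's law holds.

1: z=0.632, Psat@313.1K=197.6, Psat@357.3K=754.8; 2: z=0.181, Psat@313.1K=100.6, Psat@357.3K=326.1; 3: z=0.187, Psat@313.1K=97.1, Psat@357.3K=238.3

Dew-point temperature: Σzᵢ·P/Pᵢˢᵃᵗ(T) = 1. Interpolate ln Pᵢˢᵃᵗ = aᵢ + bᵢ/T.
  T = 313.1 K: ΣzᵢP/Pᵢˢᵃᵗ = 1.5384
  T = 357.3 K: ΣzᵢP/Pᵢˢᵃᵗ = 0.4837
  T = 335.2 K: ΣzᵢP/Pᵢˢᵃᵗ = 0.8267
  T = 324.1 K: ΣzᵢP/Pᵢˢᵃᵗ = 1.1160
  T = 329.6 K: ΣzᵢP/Pᵢˢᵃᵗ = 0.9591
  T = 326.9 K: ΣzᵢP/Pᵢˢᵃᵗ = 1.0325
Interpolating between 326.9 K and 329.6 K gives T ≈ 328.1 K.

T = 328.1 K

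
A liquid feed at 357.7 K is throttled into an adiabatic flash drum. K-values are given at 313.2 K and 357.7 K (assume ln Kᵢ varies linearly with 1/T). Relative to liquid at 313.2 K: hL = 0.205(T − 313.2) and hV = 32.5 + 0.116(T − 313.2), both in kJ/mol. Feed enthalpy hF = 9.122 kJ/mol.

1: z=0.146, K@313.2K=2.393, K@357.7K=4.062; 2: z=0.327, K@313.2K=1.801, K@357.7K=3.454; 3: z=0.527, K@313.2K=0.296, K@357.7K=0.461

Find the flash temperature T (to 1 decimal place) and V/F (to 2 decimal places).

Adiabatic flash: solve Rachford–Rice at each trial T, then check hF = ψ·hV(T) + (1−ψ)·hL(T).
  T = 313.2 K: K = (2.393, 1.801, 0.296), RR gives ψ = 0.131, H_out = 4.274 kJ/mol
  T = 357.7 K: K = (4.062, 3.454, 0.461), RR gives ψ = 0.677, H_out = 28.435 kJ/mol
  T = 335.4 K: K = (3.171, 2.547, 0.375), RR gives ψ = 0.450, H_out = 18.285 kJ/mol
  T = 324.3 K: K = (2.768, 2.154, 0.334), RR gives ψ = 0.313, H_out = 12.153 kJ/mol
  T = 318.8 K: K = (2.579, 1.974, 0.315), RR gives ψ = 0.231, H_out = 8.550 kJ/mol
  T = 321.6 K: K = (2.674, 2.065, 0.325), RR gives ψ = 0.275, H_out = 10.445 kJ/mol
  T = 320.2 K: K = (2.626, 2.019, 0.320), RR gives ψ = 0.253, H_out = 9.515 kJ/mol
Linear interpolation between T = 318.8 (H_out = 8.550) and T = 320.2 (H_out = 9.515) on hF = 9.122 gives T ≈ 319.6 K, at which ψ = 0.24.

T = 319.6 K, V/F = 0.24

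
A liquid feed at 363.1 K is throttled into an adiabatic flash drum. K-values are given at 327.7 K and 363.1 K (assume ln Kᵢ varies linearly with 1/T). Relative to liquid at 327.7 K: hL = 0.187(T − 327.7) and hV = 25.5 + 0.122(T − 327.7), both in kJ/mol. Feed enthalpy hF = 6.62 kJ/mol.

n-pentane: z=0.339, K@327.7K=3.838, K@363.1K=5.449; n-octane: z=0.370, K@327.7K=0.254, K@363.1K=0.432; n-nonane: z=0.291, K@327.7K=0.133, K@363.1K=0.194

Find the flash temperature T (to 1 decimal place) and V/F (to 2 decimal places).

Adiabatic flash: solve Rachford–Rice at each trial T, then check hF = ψ·hV(T) + (1−ψ)·hL(T).
  T = 327.7 K: K = (3.838, 0.254, 0.133), RR gives ψ = 0.191, H_out = 4.865 kJ/mol
  T = 363.1 K: K = (5.449, 0.432, 0.194), RR gives ψ = 0.350, H_out = 14.751 kJ/mol
  T = 345.4 K: K = (4.614, 0.336, 0.162), RR gives ψ = 0.273, H_out = 9.964 kJ/mol
  T = 336.5 K: K = (4.216, 0.293, 0.147), RR gives ψ = 0.233, H_out = 7.458 kJ/mol
  T = 332.1 K: K = (4.025, 0.273, 0.140), RR gives ψ = 0.212, H_out = 6.179 kJ/mol
  T = 334.3 K: K = (4.120, 0.283, 0.144), RR gives ψ = 0.223, H_out = 6.823 kJ/mol
Linear interpolation between T = 332.1 (H_out = 6.179) and T = 334.3 (H_out = 6.823) on hF = 6.62 gives T ≈ 333.6 K, at which ψ = 0.22.

T = 333.6 K, V/F = 0.22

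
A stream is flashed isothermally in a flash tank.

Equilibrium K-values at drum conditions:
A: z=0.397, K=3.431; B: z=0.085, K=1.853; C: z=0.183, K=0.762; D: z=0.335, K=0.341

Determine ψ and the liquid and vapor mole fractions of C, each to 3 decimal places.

ψ = 0.630, x_C = 0.215, y_C = 0.164

Newton–Raphson from ψ = 0.56:
  ψ = 0.560: g = 0.0576, g' = -0.828 → ψ = 0.630
Converged at ψ = 0.630.
Compositions from xᵢ = zᵢ/(1+ψ(Kᵢ−1)), yᵢ = Kᵢxᵢ:
  A: x = 0.157, y = 0.538
  B: x = 0.055, y = 0.102
  C: x = 0.215, y = 0.164
  D: x = 0.573, y = 0.195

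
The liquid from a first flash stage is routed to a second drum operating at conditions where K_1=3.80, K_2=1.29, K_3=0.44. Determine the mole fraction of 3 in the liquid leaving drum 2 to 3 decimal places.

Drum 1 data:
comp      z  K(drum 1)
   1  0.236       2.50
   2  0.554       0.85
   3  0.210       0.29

Drum 1:
Material balance + equilibrium reduce to Σ zᵢ(Kᵢ−1)/(1+ψ₁(Kᵢ−1)) = 0.
g(0) = ΣzᵢKᵢ − 1 = 0.122 and g(1) = 1 − Σzᵢ/Kᵢ = -0.470, so a root lies in (0, 1).
Newton–Raphson from ψ₁ = 0.55:
  ψ₁ = 0.550: g = -0.1412, g' = -0.459 → ψ₁ = 0.242
  ψ₁ = 0.242: g = -0.0067, g' = -0.453 → ψ₁ = 0.228
Converged at ψ₁ = 0.228.
Drum-1 compositions:
  1: x = 0.176, y = 0.440
  2: x = 0.574, y = 0.488
  3: x = 0.250, y = 0.073
Drum-2 feed = drum-1 liquid: z₂ = (0.1759, 0.5736, 0.2505).
Drum 2:
Newton–Raphson from ψ₂ = 0.5:
  ψ₂ = 0.500: g = 0.1557, g' = -0.428 → ψ₂ = 0.864
  ψ₂ = 0.864: g = 0.0053, g' = -0.444 → ψ₂ = 0.876
Converged at ψ₂ = 0.876.
  1: x = 0.051, y = 0.194
  2: x = 0.457, y = 0.590
  3: x = 0.492, y = 0.216

x_3 (drum 2) = 0.492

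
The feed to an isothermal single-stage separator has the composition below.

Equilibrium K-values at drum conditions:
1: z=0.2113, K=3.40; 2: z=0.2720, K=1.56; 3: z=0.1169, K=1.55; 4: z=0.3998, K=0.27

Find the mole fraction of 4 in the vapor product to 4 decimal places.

y_4 = 0.1571

Rachford–Rice: g(ψ) = Σ zᵢ(Kᵢ−1)/(1+ψ(Kᵢ−1)) = 0.
g(0) = ΣzᵢKᵢ − 1 = 0.4319 and g(1) = 1 − Σzᵢ/Kᵢ = -0.7927, so a root lies in (0, 1).
Iterate (Newton) starting at ψ = 0.5:
  ψ = 0.5000: g = -0.05968, g' = -0.8537 → ψ = 0.4301
  ψ = 0.4301: g = -0.00113, g' = -0.8259 → ψ = 0.4287
Converged at ψ = 0.4287.
Compositions from xᵢ = zᵢ/(1+ψ(Kᵢ−1)), yᵢ = Kᵢxᵢ:
  1: x = 0.1041, y = 0.3541
  2: x = 0.2193, y = 0.3422
  3: x = 0.0946, y = 0.1466
  4: x = 0.5819, y = 0.1571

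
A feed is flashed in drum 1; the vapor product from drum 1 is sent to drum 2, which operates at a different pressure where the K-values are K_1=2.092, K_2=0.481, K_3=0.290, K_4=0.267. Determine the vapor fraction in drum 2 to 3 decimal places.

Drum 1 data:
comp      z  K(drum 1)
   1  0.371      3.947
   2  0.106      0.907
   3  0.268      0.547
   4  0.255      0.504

V/F (drum 2) = 0.270

Drum 1:
Iterate (Newton) starting at ψ₁ = 0.5:
  ψ₁ = 0.500: g = 0.1065, g' = -0.730 → ψ₁ = 0.646
  ψ₁ = 0.646: g = 0.0084, g' = -0.629 → ψ₁ = 0.659
Converged at ψ₁ = 0.659.
Drum-1 compositions:
  1: x = 0.126, y = 0.498
  2: x = 0.113, y = 0.102
  3: x = 0.382, y = 0.209
  4: x = 0.379, y = 0.191
Drum-2 feed = drum-1 vapor: z₂ = (0.4976, 0.1024, 0.2090, 0.1910).
Drum 2:
Material balance + equilibrium reduce to Σ zᵢ(Kᵢ−1)/(1+ψ₂(Kᵢ−1)) = 0.
g(0) = ΣzᵢKᵢ − 1 = 0.202 and g(1) = 1 − Σzᵢ/Kᵢ = -0.887, so a root lies in (0, 1).
Newton iteration, ψ₂⁰ = 0.5:
  ψ₂ = 0.500: g = -0.1713, g' = -0.807 → ψ₂ = 0.288
  ψ₂ = 0.288: g = -0.0130, g' = -0.713 → ψ₂ = 0.270
Converged at ψ₂ = 0.270.
  1: x = 0.384, y = 0.804
  2: x = 0.119, y = 0.057
  3: x = 0.258, y = 0.075
  4: x = 0.238, y = 0.064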